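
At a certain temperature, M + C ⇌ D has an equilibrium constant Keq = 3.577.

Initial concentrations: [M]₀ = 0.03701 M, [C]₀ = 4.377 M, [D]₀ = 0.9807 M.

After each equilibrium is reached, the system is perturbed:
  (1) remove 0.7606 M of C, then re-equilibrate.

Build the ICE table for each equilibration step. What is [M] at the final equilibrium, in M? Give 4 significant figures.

[M]_eq = 0.07237 M

Q₀ = 6.054 vs Keq = 3.577 ⇒ Q>K, reverse
Step 1:
                  M         C         D
  Initial   0.03701     4.377    0.9807
  Change    0.02378   0.02378  -0.02378
  Equil     0.06079     4.401    0.9569
  solve Keq expr → x = -0.02378; check Q = 3.577
Then remove 0.7606 M of C.
Step 2:
                  M         C         D
  Initial   0.06079      3.64    0.9569
  Change    0.01158   0.01158  -0.01158
  Equil     0.07237     3.652    0.9453
  solve Keq expr → x = -0.01158; check Q = 3.577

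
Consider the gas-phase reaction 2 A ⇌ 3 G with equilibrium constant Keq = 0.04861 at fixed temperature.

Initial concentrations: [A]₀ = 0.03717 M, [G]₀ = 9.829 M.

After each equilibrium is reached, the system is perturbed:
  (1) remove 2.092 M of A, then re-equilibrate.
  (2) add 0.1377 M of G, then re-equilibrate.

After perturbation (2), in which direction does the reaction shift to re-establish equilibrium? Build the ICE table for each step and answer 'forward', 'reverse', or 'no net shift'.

Direction: reverse

Q₀ = 6.8729e+05 vs Keq = 0.04861 ⇒ Q>K, reverse
Step 1:
                  A         G
  init      0.03717     9.829
  Δ           5.767     -8.65
  eq          5.804     1.179
  solve Keq expr → x = -2.883; check Q = 0.04861
Then remove 2.092 M of A.
Step 2:
                  A         G
  init        3.712     1.179
  Δ          0.1834   -0.2751
  eq          3.895    0.9035
  solve Keq expr → x = -0.09171; check Q = 0.04861
Then add 0.1377 M of G.
Step 3:
                  A         G
  init        3.895     1.041
  Δ         0.08325   -0.1249
  eq          3.979    0.9164
  solve Keq expr → x = -0.04162; check Q = 0.04861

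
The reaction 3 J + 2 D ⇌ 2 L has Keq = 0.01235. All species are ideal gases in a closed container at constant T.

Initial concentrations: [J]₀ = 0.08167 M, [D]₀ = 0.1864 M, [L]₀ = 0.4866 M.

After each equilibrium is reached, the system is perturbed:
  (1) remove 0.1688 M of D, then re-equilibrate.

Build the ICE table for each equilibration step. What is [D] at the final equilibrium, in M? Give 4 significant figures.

Q₀ = 1.2510e+04 vs Keq = 0.01235 ⇒ Q>K, reverse
Step 1:
                   J          D          L
  Initial    0.08167     0.1864     0.4866
  Change      0.6627     0.4418    -0.4418
  Equil       0.7443     0.6282    0.04483
  solve Keq expr → x = -0.2209; check Q = 0.01235
Then remove 0.1688 M of D.
Step 2:
                   J          D          L
  Initial     0.7443     0.4594    0.04483
  Change      0.0154    0.01027   -0.01027
  Equil       0.7597     0.4696    0.03456
  solve Keq expr → x = -0.005134; check Q = 0.01235

[D]_eq = 0.4696 M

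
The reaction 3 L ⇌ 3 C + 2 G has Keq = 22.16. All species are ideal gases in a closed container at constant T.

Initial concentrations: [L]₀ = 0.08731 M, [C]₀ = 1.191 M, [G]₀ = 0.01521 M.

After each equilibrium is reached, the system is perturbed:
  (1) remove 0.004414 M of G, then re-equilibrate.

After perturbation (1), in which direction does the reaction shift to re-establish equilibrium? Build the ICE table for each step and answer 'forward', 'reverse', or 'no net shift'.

Q₀ = 0.5872 vs Keq = 22.16 ⇒ Q<K, forward
Step 1:
                    L           C           G
  Initial     0.08731       1.191     0.01521
  Change     -0.03655     0.03655     0.02437
  Equil       0.05076       1.228     0.03958
  solve Keq expr → x = 0.01218; check Q = 22.16
Then remove 0.004414 M of G.
Step 2:
                    L           C           G
  Initial     0.05076       1.228     0.03516
  Change    -0.002364    0.002364    0.001576
  Equil       0.04839        1.23     0.03674
  solve Keq expr → x = 7.8785e-04; check Q = 22.16

Direction: forward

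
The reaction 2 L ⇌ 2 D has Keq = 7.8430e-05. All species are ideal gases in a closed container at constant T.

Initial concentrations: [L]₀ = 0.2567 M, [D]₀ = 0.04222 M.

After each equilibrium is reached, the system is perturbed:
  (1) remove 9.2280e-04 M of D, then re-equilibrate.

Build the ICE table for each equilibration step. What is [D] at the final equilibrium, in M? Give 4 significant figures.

Q₀ = 0.02705 vs Keq = 7.8430e-05 ⇒ Q>K, reverse
Step 1:
                    L           D
  init         0.2567     0.04222
  Δ            0.0396     -0.0396
  eq           0.2963    0.002624
  solve Keq expr → x = -0.0198; check Q = 7.8430e-05
Then remove 9.2280e-04 M of D.
Step 2:
                    L           D
  init         0.2963    0.001701
  Δ       -9.1470e-04  9.1470e-04
  eq           0.2954    0.002616
  solve Keq expr → x = 4.5735e-04; check Q = 7.8430e-05

[D]_eq = 0.002616 M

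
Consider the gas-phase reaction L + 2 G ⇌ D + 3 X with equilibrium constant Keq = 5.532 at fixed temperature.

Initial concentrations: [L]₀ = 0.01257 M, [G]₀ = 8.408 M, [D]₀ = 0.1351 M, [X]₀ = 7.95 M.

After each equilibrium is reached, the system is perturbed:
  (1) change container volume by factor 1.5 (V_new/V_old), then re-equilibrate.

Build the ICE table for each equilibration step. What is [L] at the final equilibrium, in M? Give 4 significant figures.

[L]_eq = 0.04335 M

Q₀ = 76.39 vs Keq = 5.532 ⇒ Q>K, reverse
Step 1:
                    L           G           D           X
  init        0.01257       8.408      0.1351        7.95
  Δ           0.06653      0.1331    -0.06653     -0.1996
  eq           0.0791       8.541     0.06857        7.75
  solve Keq expr → x = -0.06653; check Q = 5.532
Then change container volume by factor 1.5 (V_new/V_old).
Step 2:
                    L           G           D           X
  init        0.05273       5.694     0.04571       5.167
  Δ         -0.009382    -0.01876    0.009382     0.02814
  eq          0.04335       5.675     0.05509       5.195
  solve Keq expr → x = 0.009382; check Q = 5.532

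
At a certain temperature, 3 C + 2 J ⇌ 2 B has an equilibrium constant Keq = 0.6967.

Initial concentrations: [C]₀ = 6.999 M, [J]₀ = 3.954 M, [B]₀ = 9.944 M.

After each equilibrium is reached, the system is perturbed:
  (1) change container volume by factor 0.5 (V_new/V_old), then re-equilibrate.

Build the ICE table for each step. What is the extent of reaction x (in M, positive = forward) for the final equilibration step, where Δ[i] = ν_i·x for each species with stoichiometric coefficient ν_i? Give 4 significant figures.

x = 0.7258 M

Q₀ = 0.01845 vs Keq = 0.6967 ⇒ Q<K, forward
Step 1:
                  C         J         B
  Initial     6.999     3.954     9.944
  Change     -3.112    -2.075     2.075
  Equil       3.887     1.879     12.02
  solve Keq expr → x = 1.037; check Q = 0.6967
Then change container volume by factor 0.5 (V_new/V_old).
Step 2:
                  C         J         B
  Initial     7.773     3.758     24.04
  Change     -2.177    -1.452     1.452
  Equil       5.596     2.307     25.49
  solve Keq expr → x = 0.7258; check Q = 0.6967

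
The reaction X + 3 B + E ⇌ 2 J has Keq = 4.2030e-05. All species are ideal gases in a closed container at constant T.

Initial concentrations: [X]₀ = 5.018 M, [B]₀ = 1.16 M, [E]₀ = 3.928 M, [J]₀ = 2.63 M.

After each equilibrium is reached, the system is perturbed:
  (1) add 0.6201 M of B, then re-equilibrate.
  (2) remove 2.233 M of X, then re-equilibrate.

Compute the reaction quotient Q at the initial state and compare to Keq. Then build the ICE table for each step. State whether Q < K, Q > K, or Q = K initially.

Q₀ = 0.2248; Q > K (proceeds reverse)

Q₀ = 0.2248 vs Keq = 4.2030e-05 ⇒ Q>K, reverse
Step 1:
                   X          B          E          J
  init         5.018       1.16      3.928       2.63
  Δ            1.138      3.414      1.138     -2.276
  eq           6.156      4.574      5.066     0.3541
  solve Keq expr → x = -1.138; check Q = 4.2030e-05
Then add 0.6201 M of B.
Step 2:
                   X          B          E          J
  init         6.156      5.194      5.066     0.3541
  Δ         -0.03044   -0.09131   -0.03044    0.06087
  eq           6.125      5.103      5.035      0.415
  solve Keq expr → x = 0.03044; check Q = 4.2030e-05
Then remove 2.233 M of X.
Step 3:
                   X          B          E          J
  init         3.892      5.103      5.035      0.415
  Δ          0.03551     0.1065    0.03551   -0.07101
  eq           3.928      5.209      5.071      0.344
  solve Keq expr → x = -0.03551; check Q = 4.2030e-05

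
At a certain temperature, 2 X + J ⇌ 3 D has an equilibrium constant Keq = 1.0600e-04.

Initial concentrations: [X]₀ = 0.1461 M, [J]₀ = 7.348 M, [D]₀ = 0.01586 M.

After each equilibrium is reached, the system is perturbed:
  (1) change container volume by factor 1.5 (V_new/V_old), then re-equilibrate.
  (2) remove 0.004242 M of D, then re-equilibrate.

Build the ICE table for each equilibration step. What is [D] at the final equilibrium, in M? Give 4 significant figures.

[D]_eq = 0.01623 M

Q₀ = 2.5435e-05 vs Keq = 1.0600e-04 ⇒ Q<K, forward
Step 1:
                  X         J         D
  init       0.1461     7.348   0.01586
  Δ       -0.005973 -0.002986  0.008959
  eq         0.1401     7.345   0.02482
  solve Keq expr → x = 0.002986; check Q = 1.0600e-04
Then change container volume by factor 1.5 (V_new/V_old).
Step 2:
                  X         J         D
  init      0.09342     4.897   0.01655
  Δ               0         0         0
  eq        0.09342     4.897   0.01655
  solve Keq expr → x = 0; check Q = 1.0600e-04
Then remove 0.004242 M of D.
Step 3:
                  X         J         D
  init      0.09342     4.897    0.0123
  Δ        -0.00262  -0.00131   0.00393
  eq         0.0908     4.895   0.01623
  solve Keq expr → x = 0.00131; check Q = 1.0600e-04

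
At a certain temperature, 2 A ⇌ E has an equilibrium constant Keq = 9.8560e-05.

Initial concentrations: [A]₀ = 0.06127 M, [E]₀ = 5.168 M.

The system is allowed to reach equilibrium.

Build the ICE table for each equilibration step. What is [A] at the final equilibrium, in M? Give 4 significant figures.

Q₀ = 1377 vs Keq = 9.8560e-05 ⇒ Q>K, reverse
Step 1:
                    A           E
  Initial     0.06127       5.168
  Change        10.31      -5.157
  Equil         10.38     0.01061
  solve Keq expr → x = -5.157; check Q = 9.8560e-05

[A]_eq = 10.38 M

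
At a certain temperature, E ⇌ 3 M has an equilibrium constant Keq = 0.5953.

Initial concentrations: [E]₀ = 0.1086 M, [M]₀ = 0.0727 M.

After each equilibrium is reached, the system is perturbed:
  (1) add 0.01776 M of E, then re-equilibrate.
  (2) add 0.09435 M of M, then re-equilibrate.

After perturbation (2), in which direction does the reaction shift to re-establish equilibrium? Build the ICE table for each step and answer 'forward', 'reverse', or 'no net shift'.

Q₀ = 0.003538 vs Keq = 0.5953 ⇒ Q<K, forward
Step 1:
                    E           M
  Initial      0.1086      0.0727
  Change     -0.07029      0.2109
  Equil       0.03831      0.2836
  solve Keq expr → x = 0.07029; check Q = 0.5953
Then add 0.01776 M of E.
Step 2:
                    E           M
  Initial     0.05607      0.2836
  Change    -0.007665       0.023
  Equil        0.0484      0.3066
  solve Keq expr → x = 0.007665; check Q = 0.5953
Then add 0.09435 M of M.
Step 3:
                    E           M
  Initial      0.0484      0.4009
  Change      0.01934    -0.05801
  Equil       0.06774      0.3429
  solve Keq expr → x = -0.01934; check Q = 0.5953

Direction: reverse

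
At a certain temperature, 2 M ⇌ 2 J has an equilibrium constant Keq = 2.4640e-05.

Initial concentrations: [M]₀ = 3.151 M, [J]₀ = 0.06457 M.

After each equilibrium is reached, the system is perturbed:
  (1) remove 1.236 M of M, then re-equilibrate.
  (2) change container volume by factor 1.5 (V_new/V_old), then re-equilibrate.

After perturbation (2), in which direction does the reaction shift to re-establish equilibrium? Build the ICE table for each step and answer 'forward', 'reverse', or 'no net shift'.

Q₀ = 4.1992e-04 vs Keq = 2.4640e-05 ⇒ Q>K, reverse
Step 1:
                   M          J
  I            3.151    0.06457
  C          0.04869   -0.04869
  E              3.2    0.01588
  solve Keq expr → x = -0.02434; check Q = 2.4640e-05
Then remove 1.236 M of M.
Step 2:
                   M          J
  I            1.964    0.01588
  C         0.006105  -0.006105
  E             1.97   0.009778
  solve Keq expr → x = -0.003053; check Q = 2.4640e-05
Then change container volume by factor 1.5 (V_new/V_old).
Step 3:
                   M          J
  I            1.313   0.006519
  C                0          0
  E            1.313   0.006519
  solve Keq expr → x = 0; check Q = 2.4640e-05

Direction: no net shift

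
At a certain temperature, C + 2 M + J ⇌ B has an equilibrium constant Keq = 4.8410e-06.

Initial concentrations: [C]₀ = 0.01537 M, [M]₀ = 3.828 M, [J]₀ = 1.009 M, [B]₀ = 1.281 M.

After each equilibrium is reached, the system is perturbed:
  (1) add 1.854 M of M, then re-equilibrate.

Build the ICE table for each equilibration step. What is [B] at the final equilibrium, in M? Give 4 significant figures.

Q₀ = 5.637 vs Keq = 4.8410e-06 ⇒ Q>K, reverse
Step 1:
                    C           M           J           B
  init        0.01537       3.828       1.009       1.281
  Δ              1.28       2.561        1.28       -1.28
  eq            1.296       6.389       2.289  5.8618e-04
  solve Keq expr → x = -1.28; check Q = 4.8410e-06
Then add 1.854 M of M.
Step 2:
                    C           M           J           B
  init          1.296       8.243       2.289  5.8618e-04
  Δ       -3.8894e-04 -7.7787e-04 -3.8894e-04  3.8894e-04
  eq            1.295       8.242       2.289  9.7512e-04
  solve Keq expr → x = 3.8894e-04; check Q = 4.8410e-06

[B]_eq = 9.7512e-04 M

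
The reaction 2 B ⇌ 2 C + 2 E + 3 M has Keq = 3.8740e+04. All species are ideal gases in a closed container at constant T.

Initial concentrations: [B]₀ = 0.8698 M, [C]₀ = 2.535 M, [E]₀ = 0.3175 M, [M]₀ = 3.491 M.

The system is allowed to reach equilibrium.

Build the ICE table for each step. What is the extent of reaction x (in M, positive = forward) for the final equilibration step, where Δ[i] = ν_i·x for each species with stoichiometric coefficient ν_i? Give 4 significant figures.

Q₀ = 36.43 vs Keq = 3.8740e+04 ⇒ Q<K, forward
Step 1:
                  B         C         E         M
  init       0.8698     2.535    0.3175     3.491
  Δ         -0.7062    0.7062    0.7062     1.059
  eq         0.1636     3.241     1.024      4.55
  solve Keq expr → x = 0.3531; check Q = 3.8740e+04

x = 0.3531 M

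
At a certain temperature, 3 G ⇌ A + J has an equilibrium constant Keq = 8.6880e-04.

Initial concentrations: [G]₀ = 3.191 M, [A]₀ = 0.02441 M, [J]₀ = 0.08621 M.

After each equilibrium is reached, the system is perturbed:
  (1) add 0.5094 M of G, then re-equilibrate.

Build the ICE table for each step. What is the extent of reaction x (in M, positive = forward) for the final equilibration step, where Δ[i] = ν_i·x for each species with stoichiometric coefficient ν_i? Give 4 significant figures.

x = 0.03174 M

Q₀ = 6.4766e-05 vs Keq = 8.6880e-04 ⇒ Q<K, forward
Step 1:
                  G         A         J
  I           3.191   0.02441   0.08621
  C         -0.2824   0.09413   0.09413
  E           2.909    0.1185    0.1803
  solve Keq expr → x = 0.09413; check Q = 8.6880e-04
Then add 0.5094 M of G.
Step 2:
                  G         A         J
  I           3.418    0.1185    0.1803
  C        -0.09523   0.03174   0.03174
  E           3.323    0.1503    0.2121
  solve Keq expr → x = 0.03174; check Q = 8.6880e-04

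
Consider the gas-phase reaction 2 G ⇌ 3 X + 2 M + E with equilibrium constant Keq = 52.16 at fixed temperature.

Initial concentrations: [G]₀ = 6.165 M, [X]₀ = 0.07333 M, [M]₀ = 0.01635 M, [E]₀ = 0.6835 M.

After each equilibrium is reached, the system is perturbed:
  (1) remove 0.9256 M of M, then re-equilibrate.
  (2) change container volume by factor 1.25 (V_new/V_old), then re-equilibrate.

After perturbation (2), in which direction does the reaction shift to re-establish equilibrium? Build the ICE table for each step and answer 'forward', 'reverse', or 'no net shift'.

Q₀ = 1.8956e-09 vs Keq = 52.16 ⇒ Q<K, forward
Step 1:
                    G           X           M           E
  Initial       6.165     0.07333     0.01635      0.6835
  Change       -2.509       3.763       2.509       1.254
  Equil         3.656       3.836       2.525       1.938
  solve Keq expr → x = 1.254; check Q = 52.16
Then remove 0.9256 M of M.
Step 2:
                    G           X           M           E
  Initial       3.656       3.836       1.599       1.938
  Change      -0.2969      0.4454      0.2969      0.1485
  Equil          3.36       4.281       1.896       2.086
  solve Keq expr → x = 0.1485; check Q = 52.16
Then change container volume by factor 1.25 (V_new/V_old).
Step 3:
                    G           X           M           E
  Initial       2.688       3.425       1.517       1.669
  Change      -0.2524      0.3786      0.2524      0.1262
  Equil         2.435       3.804       1.769       1.795
  solve Keq expr → x = 0.1262; check Q = 52.16

Direction: forward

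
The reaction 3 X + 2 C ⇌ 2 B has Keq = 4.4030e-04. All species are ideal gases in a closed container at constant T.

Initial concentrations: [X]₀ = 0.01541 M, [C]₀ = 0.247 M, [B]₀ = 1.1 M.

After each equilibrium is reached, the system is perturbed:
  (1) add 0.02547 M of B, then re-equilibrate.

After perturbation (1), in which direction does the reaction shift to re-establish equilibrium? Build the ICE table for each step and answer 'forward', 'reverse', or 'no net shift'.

Q₀ = 5.4198e+06 vs Keq = 4.4030e-04 ⇒ Q>K, reverse
Step 1:
                  X         C         B
  init      0.01541     0.247       1.1
  Δ           1.569     1.046    -1.046
  eq          1.584     1.293    0.0541
  solve Keq expr → x = -0.523; check Q = 4.4030e-04
Then add 0.02547 M of B.
Step 2:
                  X         C         B
  init        1.584     1.293   0.07957
  Δ          0.0341   0.02273  -0.02273
  eq          1.618     1.316   0.05684
  solve Keq expr → x = -0.01137; check Q = 4.4030e-04

Direction: reverse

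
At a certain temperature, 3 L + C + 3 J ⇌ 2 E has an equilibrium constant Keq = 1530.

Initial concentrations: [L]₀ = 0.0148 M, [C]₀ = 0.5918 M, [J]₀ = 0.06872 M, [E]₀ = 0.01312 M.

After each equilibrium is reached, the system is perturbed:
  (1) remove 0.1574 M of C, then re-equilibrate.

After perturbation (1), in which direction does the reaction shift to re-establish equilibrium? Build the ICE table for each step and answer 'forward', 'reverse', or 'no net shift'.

Q₀ = 2.7648e+05 vs Keq = 1530 ⇒ Q>K, reverse
Step 1:
                  L         C         J         E
  init       0.0148    0.5918   0.06872   0.01312
  Δ          0.0143  0.004766    0.0143 -0.009533
  eq         0.0291    0.5966   0.08302  0.003587
  solve Keq expr → x = -0.004766; check Q = 1530
Then remove 0.1574 M of C.
Step 2:
                  L         C         J         E
  init       0.0291    0.4392   0.08302  0.003587
  Δ       5.7580e-04 1.9193e-04 5.7580e-04 -3.8387e-04
  eq        0.02967    0.4394   0.08359  0.003203
  solve Keq expr → x = -1.9193e-04; check Q = 1530

Direction: reverse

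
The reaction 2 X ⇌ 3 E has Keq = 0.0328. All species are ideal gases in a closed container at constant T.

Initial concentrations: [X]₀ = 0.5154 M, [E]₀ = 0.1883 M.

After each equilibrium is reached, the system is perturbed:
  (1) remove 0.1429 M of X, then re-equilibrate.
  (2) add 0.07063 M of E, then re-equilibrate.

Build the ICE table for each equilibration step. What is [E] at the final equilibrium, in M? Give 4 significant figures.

Q₀ = 0.02513 vs Keq = 0.0328 ⇒ Q<K, forward
Step 1:
                    X           E
  I            0.5154      0.1883
  C         -0.009888     0.01483
  E            0.5055      0.2031
  solve Keq expr → x = 0.004944; check Q = 0.0328
Then remove 0.1429 M of X.
Step 2:
                    X           E
  I            0.3626      0.2031
  C           0.02247     -0.0337
  E            0.3851      0.1694
  solve Keq expr → x = -0.01123; check Q = 0.0328
Then add 0.07063 M of E.
Step 3:
                    X           E
  I            0.3851      0.2401
  C           0.03949    -0.05924
  E            0.4246      0.1808
  solve Keq expr → x = -0.01975; check Q = 0.0328

[E]_eq = 0.1808 M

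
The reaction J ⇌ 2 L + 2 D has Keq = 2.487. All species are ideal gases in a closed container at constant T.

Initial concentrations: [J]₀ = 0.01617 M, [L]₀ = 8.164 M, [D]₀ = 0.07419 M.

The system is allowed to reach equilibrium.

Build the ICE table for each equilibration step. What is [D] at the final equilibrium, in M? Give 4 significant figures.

[D]_eq = 0.03635 M

Q₀ = 22.69 vs Keq = 2.487 ⇒ Q>K, reverse
Step 1:
                  J         L         D
  Initial   0.01617     8.164   0.07419
  Change    0.01892  -0.03784  -0.03784
  Equil     0.03509     8.126   0.03635
  solve Keq expr → x = -0.01892; check Q = 2.487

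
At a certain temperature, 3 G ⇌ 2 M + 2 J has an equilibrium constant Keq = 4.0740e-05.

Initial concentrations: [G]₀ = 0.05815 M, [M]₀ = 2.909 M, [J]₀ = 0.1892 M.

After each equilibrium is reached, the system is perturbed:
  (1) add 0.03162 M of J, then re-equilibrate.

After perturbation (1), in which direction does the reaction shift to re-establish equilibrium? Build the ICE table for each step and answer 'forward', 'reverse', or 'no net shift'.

Direction: reverse

Q₀ = 1541 vs Keq = 4.0740e-05 ⇒ Q>K, reverse
Step 1:
                  G         M         J
  Initial   0.05815     2.909    0.1892
  Change     0.2831   -0.1887   -0.1887
  Equil      0.3412      2.72 4.6774e-04
  solve Keq expr → x = -0.09437; check Q = 4.0740e-05
Then add 0.03162 M of J.
Step 2:
                  G         M         J
  Initial    0.3412      2.72   0.03209
  Change    0.04727  -0.03151  -0.03151
  Equil      0.3885     2.689 5.7488e-04
  solve Keq expr → x = -0.01576; check Q = 4.0740e-05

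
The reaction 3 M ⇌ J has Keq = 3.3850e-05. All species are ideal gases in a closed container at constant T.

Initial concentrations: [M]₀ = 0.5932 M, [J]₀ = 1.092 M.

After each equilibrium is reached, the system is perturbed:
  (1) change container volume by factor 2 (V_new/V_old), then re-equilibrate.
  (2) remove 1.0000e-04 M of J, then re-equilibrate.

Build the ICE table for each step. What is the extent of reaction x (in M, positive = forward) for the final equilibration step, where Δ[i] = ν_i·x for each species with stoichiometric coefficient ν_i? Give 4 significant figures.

Q₀ = 5.231 vs Keq = 3.3850e-05 ⇒ Q>K, reverse
Step 1:
                  M         J
  Initial    0.5932     1.092
  Change       3.27     -1.09
  Equil       3.863  0.001952
  solve Keq expr → x = -1.09; check Q = 3.3850e-05
Then change container volume by factor 2 (V_new/V_old).
Step 2:
                  M         J
  Initial     1.932 9.7593e-04
  Change   0.002193 -7.3112e-04
  Equil       1.934 2.4481e-04
  solve Keq expr → x = -7.3112e-04; check Q = 3.3850e-05
Then remove 1.0000e-04 M of J.
Step 3:
                  M         J
  Initial     1.934 1.4481e-04
  Change  -2.9966e-04 9.9886e-05
  Equil       1.934 2.4470e-04
  solve Keq expr → x = 9.9886e-05; check Q = 3.3850e-05

x = 9.9886e-05 M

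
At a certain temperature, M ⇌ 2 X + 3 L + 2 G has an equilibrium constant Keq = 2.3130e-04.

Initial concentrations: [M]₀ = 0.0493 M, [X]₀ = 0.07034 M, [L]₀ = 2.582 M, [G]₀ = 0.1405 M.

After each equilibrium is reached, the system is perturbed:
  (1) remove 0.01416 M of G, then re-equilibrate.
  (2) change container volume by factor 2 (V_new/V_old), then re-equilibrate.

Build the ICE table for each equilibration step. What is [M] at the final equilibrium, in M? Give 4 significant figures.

[M]_eq = 0.0273 M

Q₀ = 0.0341 vs Keq = 2.3130e-04 ⇒ Q>K, reverse
Step 1:
                  M         X         L         G
  I          0.0493   0.07034     2.582    0.1405
  C         0.02869  -0.05738  -0.08607  -0.05738
  E         0.07799   0.01296     2.496   0.08312
  solve Keq expr → x = -0.02869; check Q = 2.3130e-04
Then remove 0.01416 M of G.
Step 2:
                  M         X         L         G
  I         0.07799   0.01296     2.496   0.06896
  C       -0.001038  0.002075  0.003113  0.002075
  E         0.07695   0.01503     2.499   0.07103
  solve Keq expr → x = 0.001038; check Q = 2.3130e-04
Then change container volume by factor 2 (V_new/V_old).
Step 3:
                  M         X         L         G
  I         0.03848  0.007517      1.25   0.03552
  C        -0.01118   0.02236   0.03354   0.02236
  E          0.0273   0.02987     1.283   0.05787
  solve Keq expr → x = 0.01118; check Q = 2.3130e-04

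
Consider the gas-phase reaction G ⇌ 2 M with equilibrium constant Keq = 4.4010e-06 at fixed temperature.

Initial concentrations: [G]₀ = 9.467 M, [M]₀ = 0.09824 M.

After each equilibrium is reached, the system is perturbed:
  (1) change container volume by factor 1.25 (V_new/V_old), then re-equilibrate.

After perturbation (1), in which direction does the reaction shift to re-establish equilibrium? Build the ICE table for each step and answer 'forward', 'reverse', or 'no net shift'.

Q₀ = 0.001019 vs Keq = 4.4010e-06 ⇒ Q>K, reverse
Step 1:
                    G           M
  init          9.467     0.09824
  Δ           0.04588    -0.09177
  eq            9.513     0.00647
  solve Keq expr → x = -0.04588; check Q = 4.4010e-06
Then change container volume by factor 1.25 (V_new/V_old).
Step 2:
                    G           M
  init           7.61    0.005176
  Δ       -3.0543e-04  6.1087e-04
  eq             7.61    0.005787
  solve Keq expr → x = 3.0543e-04; check Q = 4.4010e-06

Direction: forward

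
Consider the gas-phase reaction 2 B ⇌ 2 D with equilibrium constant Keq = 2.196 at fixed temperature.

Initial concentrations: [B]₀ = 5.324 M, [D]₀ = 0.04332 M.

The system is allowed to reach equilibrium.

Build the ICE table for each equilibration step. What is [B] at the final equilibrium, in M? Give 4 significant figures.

[B]_eq = 2.163 M

Q₀ = 6.6207e-05 vs Keq = 2.196 ⇒ Q<K, forward
Step 1:
                  B         D
  I           5.324   0.04332
  C          -3.161     3.161
  E           2.163     3.205
  solve Keq expr → x = 1.581; check Q = 2.196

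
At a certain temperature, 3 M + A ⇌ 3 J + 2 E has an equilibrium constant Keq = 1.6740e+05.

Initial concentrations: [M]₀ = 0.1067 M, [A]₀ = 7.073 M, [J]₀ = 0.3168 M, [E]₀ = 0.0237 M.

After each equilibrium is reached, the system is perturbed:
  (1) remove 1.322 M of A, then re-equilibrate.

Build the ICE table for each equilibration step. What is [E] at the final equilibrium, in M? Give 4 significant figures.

[E]_eq = 0.09424 M

Q₀ = 0.002079 vs Keq = 1.6740e+05 ⇒ Q<K, forward
Step 1:
                  M         A         J         E
  init       0.1067     7.073    0.3168    0.0237
  Δ         -0.1059  -0.03529    0.1059   0.07058
  eq      8.2900e-04     7.038    0.4227   0.09428
  solve Keq expr → x = 0.03529; check Q = 1.6740e+05
Then remove 1.322 M of A.
Step 2:
                  M         A         J         E
  init    8.2900e-04     5.716    0.4227   0.09428
  Δ       5.9163e-05 1.9721e-05 -5.9163e-05 -3.9442e-05
  eq      8.8816e-04     5.716    0.4226   0.09424
  solve Keq expr → x = -1.9721e-05; check Q = 1.6740e+05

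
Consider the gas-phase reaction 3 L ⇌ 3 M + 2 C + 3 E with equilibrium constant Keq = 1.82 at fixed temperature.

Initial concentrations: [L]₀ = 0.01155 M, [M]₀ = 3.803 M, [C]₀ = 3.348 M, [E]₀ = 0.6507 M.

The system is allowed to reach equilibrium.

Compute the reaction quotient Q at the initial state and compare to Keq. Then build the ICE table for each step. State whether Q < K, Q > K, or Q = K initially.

Q₀ = 1.1024e+08 vs Keq = 1.82 ⇒ Q>K, reverse
Step 1:
                    L           M           C           E
  init        0.01155       3.803       3.348      0.6507
  Δ            0.5491     -0.5491     -0.3661     -0.5491
  eq           0.5607       3.254       2.982      0.1016
  solve Keq expr → x = -0.183; check Q = 1.82

Q₀ = 1.1024e+08; Q > K (proceeds reverse)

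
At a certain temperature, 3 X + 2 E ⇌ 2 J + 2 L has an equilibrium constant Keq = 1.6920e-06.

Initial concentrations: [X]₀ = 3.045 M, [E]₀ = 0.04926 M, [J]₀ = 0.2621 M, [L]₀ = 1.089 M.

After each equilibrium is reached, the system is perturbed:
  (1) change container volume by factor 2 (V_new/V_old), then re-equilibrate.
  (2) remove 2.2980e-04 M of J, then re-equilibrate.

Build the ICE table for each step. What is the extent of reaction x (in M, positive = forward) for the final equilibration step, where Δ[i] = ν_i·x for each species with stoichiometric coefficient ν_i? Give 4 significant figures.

Q₀ = 1.189 vs Keq = 1.6920e-06 ⇒ Q>K, reverse
Step 1:
                  X         E         J         L
  init        3.045   0.04926    0.2621     1.089
  Δ          0.3885     0.259    -0.259    -0.259
  eq          3.434    0.3083  0.003074      0.83
  solve Keq expr → x = -0.1295; check Q = 1.6920e-06
Then change container volume by factor 2 (V_new/V_old).
Step 2:
                  X         E         J         L
  init        1.717    0.1541  0.001537     0.415
  Δ       6.6784e-04 4.4523e-04 -4.4523e-04 -4.4523e-04
  eq          1.717    0.1546  0.001092    0.4145
  solve Keq expr → x = -2.2261e-04; check Q = 1.6920e-06
Then remove 2.2980e-04 M of J.
Step 3:
                  X         E         J         L
  init        1.717    0.1546 8.6197e-04    0.4145
  Δ       -3.4091e-04 -2.2727e-04 2.2727e-04 2.2727e-04
  eq          1.717    0.1544  0.001089    0.4148
  solve Keq expr → x = 1.1364e-04; check Q = 1.6920e-06

x = 1.1364e-04 M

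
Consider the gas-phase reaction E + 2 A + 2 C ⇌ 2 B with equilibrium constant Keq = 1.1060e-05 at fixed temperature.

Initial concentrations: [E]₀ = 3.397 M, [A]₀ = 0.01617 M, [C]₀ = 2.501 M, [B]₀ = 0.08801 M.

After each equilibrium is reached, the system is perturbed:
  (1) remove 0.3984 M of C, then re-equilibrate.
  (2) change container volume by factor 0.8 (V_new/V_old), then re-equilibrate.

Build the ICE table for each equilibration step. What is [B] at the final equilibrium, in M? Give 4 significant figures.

[B]_eq = 0.002411 M

Q₀ = 1.394 vs Keq = 1.1060e-05 ⇒ Q>K, reverse
Step 1:
                  E         A         C         B
  I           3.397   0.01617     2.501   0.08801
  C         0.04319   0.08637   0.08637  -0.08637
  E            3.44    0.1025     2.587  0.001637
  solve Keq expr → x = -0.04319; check Q = 1.1060e-05
Then remove 0.3984 M of C.
Step 2:
                  E         A         C         B
  I            3.44    0.1025     2.189  0.001637
  C       1.2423e-04 2.4846e-04 2.4846e-04 -2.4846e-04
  E            3.44    0.1028     2.189  0.001388
  solve Keq expr → x = -1.2423e-04; check Q = 1.1060e-05
Then change container volume by factor 0.8 (V_new/V_old).
Step 3:
                  E         A         C         B
  I             4.3    0.1285     2.737  0.001735
  C       -3.3817e-04 -6.7634e-04 -6.7634e-04 6.7634e-04
  E             4.3    0.1278     2.736  0.002411
  solve Keq expr → x = 3.3817e-04; check Q = 1.1060e-05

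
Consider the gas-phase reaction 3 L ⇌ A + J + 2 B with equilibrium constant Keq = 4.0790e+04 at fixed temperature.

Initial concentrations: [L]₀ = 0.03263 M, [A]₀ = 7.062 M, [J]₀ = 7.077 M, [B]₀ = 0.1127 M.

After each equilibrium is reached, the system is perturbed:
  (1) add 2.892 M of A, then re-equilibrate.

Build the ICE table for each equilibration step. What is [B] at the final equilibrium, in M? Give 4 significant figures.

[B]_eq = 0.1155 M

Q₀ = 1.8271e+04 vs Keq = 4.0790e+04 ⇒ Q<K, forward
Step 1:
                   L          A          J          B
  I          0.03263      7.062      7.077     0.1127
  C        -0.006976   0.002325   0.002325    0.00465
  E          0.02565      7.064      7.079     0.1174
  solve Keq expr → x = 0.002325; check Q = 4.0790e+04
Then add 2.892 M of A.
Step 2:
                   L          A          J          B
  I          0.02565      9.956      7.079     0.1174
  C         0.002801 -9.3359e-04 -9.3359e-04  -0.001867
  E          0.02846      9.955      7.078     0.1155
  solve Keq expr → x = -9.3359e-04; check Q = 4.0790e+04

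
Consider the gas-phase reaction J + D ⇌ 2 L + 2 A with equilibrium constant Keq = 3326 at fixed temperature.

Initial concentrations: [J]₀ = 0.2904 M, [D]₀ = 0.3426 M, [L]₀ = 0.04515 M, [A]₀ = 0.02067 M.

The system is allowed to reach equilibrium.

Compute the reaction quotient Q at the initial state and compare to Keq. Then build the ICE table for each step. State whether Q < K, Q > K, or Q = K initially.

Q₀ = 8.7541e-06; Q < K (proceeds forward)

Q₀ = 8.7541e-06 vs Keq = 3326 ⇒ Q<K, forward
Step 1:
                    J           D           L           A
  init         0.2904      0.3426     0.04515     0.02067
  Δ           -0.2896     -0.2896      0.5792      0.5792
  eq       7.9585e-04       0.053      0.6244      0.5999
  solve Keq expr → x = 0.2896; check Q = 3326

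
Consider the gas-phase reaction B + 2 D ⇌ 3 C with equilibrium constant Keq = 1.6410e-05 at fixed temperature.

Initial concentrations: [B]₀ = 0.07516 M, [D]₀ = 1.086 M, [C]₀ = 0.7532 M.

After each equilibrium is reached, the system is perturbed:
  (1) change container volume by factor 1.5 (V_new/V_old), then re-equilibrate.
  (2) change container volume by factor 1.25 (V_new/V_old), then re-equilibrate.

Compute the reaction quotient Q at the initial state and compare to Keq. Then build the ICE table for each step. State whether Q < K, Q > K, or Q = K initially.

Q₀ = 4.82 vs Keq = 1.6410e-05 ⇒ Q>K, reverse
Step 1:
                  B         D         C
  init      0.07516     1.086    0.7532
  Δ          0.2432    0.4865   -0.7297
  eq         0.3184     1.572   0.02347
  solve Keq expr → x = -0.2432; check Q = 1.6410e-05
Then change container volume by factor 1.5 (V_new/V_old).
Step 2:
                  B         D         C
  init       0.2123     1.048   0.01564
  Δ               0         0         0
  eq         0.2123     1.048   0.01564
  solve Keq expr → x = 0; check Q = 1.6410e-05
Then change container volume by factor 1.25 (V_new/V_old).
Step 3:
                  B         D         C
  init       0.1698    0.8387   0.01251
  Δ               0         0         0
  eq         0.1698    0.8387   0.01251
  solve Keq expr → x = 0; check Q = 1.6410e-05

Q₀ = 4.82; Q > K (proceeds reverse)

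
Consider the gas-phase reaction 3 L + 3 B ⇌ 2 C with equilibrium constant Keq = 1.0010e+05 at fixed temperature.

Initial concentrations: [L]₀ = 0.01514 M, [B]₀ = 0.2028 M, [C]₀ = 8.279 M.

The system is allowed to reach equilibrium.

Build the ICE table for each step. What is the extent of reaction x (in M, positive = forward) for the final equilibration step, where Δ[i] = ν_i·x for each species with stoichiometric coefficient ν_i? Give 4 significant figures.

x = -0.06695 M

Q₀ = 2.3680e+09 vs Keq = 1.0010e+05 ⇒ Q>K, reverse
Step 1:
                    L           B           C
  Initial     0.01514      0.2028       8.279
  Change       0.2009      0.2009     -0.1339
  Equil         0.216      0.4037       8.145
  solve Keq expr → x = -0.06695; check Q = 1.0010e+05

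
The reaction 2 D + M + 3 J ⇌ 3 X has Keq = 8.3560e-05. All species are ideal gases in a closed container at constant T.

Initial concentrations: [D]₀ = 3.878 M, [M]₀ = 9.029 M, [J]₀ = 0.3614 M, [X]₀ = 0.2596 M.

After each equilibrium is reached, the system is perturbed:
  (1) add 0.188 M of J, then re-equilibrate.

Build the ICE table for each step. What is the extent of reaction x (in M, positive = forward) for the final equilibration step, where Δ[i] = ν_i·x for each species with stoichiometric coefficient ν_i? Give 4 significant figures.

Q₀ = 0.00273 vs Keq = 8.3560e-05 ⇒ Q>K, reverse
Step 1:
                   D          M          J          X
  init         3.878      9.029     0.3614     0.2596
  Δ          0.09598    0.04799      0.144     -0.144
  eq           3.974      9.077     0.5054     0.1156
  solve Keq expr → x = -0.04799; check Q = 8.3560e-05
Then add 0.188 M of J.
Step 2:
                   D          M          J          X
  init         3.974      9.077     0.6934     0.1156
  Δ         -0.02299   -0.01149   -0.03448    0.03448
  eq           3.951      9.065     0.6589     0.1501
  solve Keq expr → x = 0.01149; check Q = 8.3560e-05

x = 0.01149 M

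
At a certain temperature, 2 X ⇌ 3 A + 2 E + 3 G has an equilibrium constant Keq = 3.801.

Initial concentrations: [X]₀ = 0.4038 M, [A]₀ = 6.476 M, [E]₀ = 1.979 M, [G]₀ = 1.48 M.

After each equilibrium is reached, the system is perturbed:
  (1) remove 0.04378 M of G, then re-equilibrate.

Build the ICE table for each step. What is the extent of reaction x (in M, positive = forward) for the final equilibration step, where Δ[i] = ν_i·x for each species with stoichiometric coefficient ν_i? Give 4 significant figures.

x = 0.01147 M

Q₀ = 2.1148e+04 vs Keq = 3.801 ⇒ Q>K, reverse
Step 1:
                   X          A          E          G
  I           0.4038      6.476      1.979       1.48
  C           0.7896     -1.184    -0.7896     -1.184
  E            1.193      5.292      1.189     0.2956
  solve Keq expr → x = -0.3948; check Q = 3.801
Then remove 0.04378 M of G.
Step 2:
                   X          A          E          G
  I            1.193      5.292      1.189     0.2518
  C         -0.02295    0.03442    0.02295    0.03442
  E             1.17      5.326      1.212     0.2862
  solve Keq expr → x = 0.01147; check Q = 3.801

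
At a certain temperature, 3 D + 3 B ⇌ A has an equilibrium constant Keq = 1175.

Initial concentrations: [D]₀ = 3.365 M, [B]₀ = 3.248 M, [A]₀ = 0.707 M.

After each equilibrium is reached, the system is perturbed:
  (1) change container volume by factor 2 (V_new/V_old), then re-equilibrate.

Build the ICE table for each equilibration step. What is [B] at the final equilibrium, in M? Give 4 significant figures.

[B]_eq = 0.2691 M

Q₀ = 5.4152e-04 vs Keq = 1175 ⇒ Q<K, forward
Step 1:
                   D          B          A
  I            3.365      3.248      0.707
  C           -2.965     -2.965     0.9884
  E           0.3997     0.2827      1.695
  solve Keq expr → x = 0.9884; check Q = 1175
Then change container volume by factor 2 (V_new/V_old).
Step 2:
                   D          B          A
  I           0.1999     0.1414     0.8477
  C           0.1278     0.1278   -0.04258
  E           0.3276     0.2691     0.8051
  solve Keq expr → x = -0.04258; check Q = 1175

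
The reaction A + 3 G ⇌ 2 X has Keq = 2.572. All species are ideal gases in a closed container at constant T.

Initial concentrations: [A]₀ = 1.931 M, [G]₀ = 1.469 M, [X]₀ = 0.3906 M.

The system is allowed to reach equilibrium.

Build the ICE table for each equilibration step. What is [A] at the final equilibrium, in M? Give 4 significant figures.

[A]_eq = 1.643 M

Q₀ = 0.02492 vs Keq = 2.572 ⇒ Q<K, forward
Step 1:
                  A         G         X
  init        1.931     1.469    0.3906
  Δ         -0.2881   -0.8642    0.5762
  eq          1.643    0.6048    0.9668
  solve Keq expr → x = 0.2881; check Q = 2.572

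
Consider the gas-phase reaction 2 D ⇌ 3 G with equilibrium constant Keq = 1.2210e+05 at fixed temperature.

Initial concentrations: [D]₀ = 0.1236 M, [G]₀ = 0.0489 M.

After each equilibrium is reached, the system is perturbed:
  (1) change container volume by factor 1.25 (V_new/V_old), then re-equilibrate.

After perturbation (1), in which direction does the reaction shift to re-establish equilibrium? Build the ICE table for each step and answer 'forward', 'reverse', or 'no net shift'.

Q₀ = 0.007654 vs Keq = 1.2210e+05 ⇒ Q<K, forward
Step 1:
                    D           G
  I            0.1236      0.0489
  C           -0.1233      0.1849
  E        3.2356e-04      0.2338
  solve Keq expr → x = 0.06164; check Q = 1.2210e+05
Then change container volume by factor 1.25 (V_new/V_old).
Step 2:
                    D           G
  I        2.5884e-04      0.1871
  C       -2.7251e-05  4.0877e-05
  E        2.3159e-04      0.1871
  solve Keq expr → x = 1.3626e-05; check Q = 1.2210e+05

Direction: forward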